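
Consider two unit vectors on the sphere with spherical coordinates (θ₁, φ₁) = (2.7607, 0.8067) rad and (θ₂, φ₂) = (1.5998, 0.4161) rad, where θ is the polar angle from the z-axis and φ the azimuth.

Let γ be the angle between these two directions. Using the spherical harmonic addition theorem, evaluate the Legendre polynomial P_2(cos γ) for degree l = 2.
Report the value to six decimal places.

-0.294066

Term-by-term m-sum for l=2 (normalisation 4π/5 = 2.513274):
  m=-2: Y*=(-0.002274, 0.053334)  Y=(0.259841, -0.285376)  product (0.014629, 0.014507)
  m=-1: Y*=(-0.184465, -0.192496)  Y=(-0.020483, 0.009052)  product (0.005521, 0.002273)
  m=+0: Y*=(0.500024, -0.000000)  Y=(-0.314596, 0.000000)  product (-0.157306, 0.000000)
  m=+1: Y*=(0.184465, -0.192496)  Y=(0.020483, 0.009052)  product (0.005521, -0.002273)
  m=+2: Y*=(-0.002274, -0.053334)  Y=(0.259841, 0.285376)  product (0.014629, -0.014507)
Total Σ_m = (-0.117005, 0.000000). Multiply by 2.513274: (-0.294066, 0.000000). P_2(cos γ) = -0.294066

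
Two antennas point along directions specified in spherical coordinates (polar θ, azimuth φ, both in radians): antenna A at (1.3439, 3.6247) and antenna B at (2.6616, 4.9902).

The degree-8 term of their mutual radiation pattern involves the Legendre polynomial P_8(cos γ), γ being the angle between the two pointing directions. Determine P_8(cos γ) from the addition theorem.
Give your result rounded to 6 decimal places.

0.166189

Expand P_8 via completeness: Σ_{m} conj(Y_{8,m}) at Ω₁ times Y_{8,m} at Ω₂ —
  term(m=-8) = (-0.000032, 0.000445)   from Y*(Ω₁)=(-0.313917, -0.277146), Y(Ω₂)=(-0.000646, -0.000847)
  term(m=-7) = (0.003138, -0.000422)   from Y*(Ω₁)=(0.375614, 0.091982), Y(Ω₂)=(0.007622, -0.002990)
  term(m=-6) = (0.001017, 0.002885)   from Y*(Ω₁)=(0.075329, -0.018670), Y(Ω₂)=(0.003781, 0.039239)
  term(m=-5) = (0.041050, -0.024848)   from Y*(Ω₁)=(-0.269214, 0.239019), Y(Ω₂)=(-0.131093, -0.024091)
  term(m=-4) = (-0.009912, -0.010648)   from Y*(Ω₁)=(0.016103, -0.042570), Y(Ω₂)=(0.141766, -0.286458)
  term(m=-3) = (0.095542, -0.135000)   from Y*(Ω₁)=(-0.039297, -0.321908), Y(Ω₂)=(0.377517, 0.342886)
  term(m=-2) = (-0.037892, -0.016496)   from Y*(Ω₁)=(0.056098, 0.081198), Y(Ω₂)=(-0.355759, 0.220879)
  term(m=-1) = (-0.006857, 0.032931)   from Y*(Ω₁)=(0.269211, 0.141219), Y(Ω₂)=(0.030345, 0.106404)
  term(m=+0) = (0.052713, 0.000000)   from Y*(Ω₁)=(-0.113854, -0.000000), Y(Ω₂)=(-0.462990, 0.000000)
  term(m=+1) = (-0.006857, -0.032931)   from Y*(Ω₁)=(-0.269211, 0.141219), Y(Ω₂)=(-0.030345, 0.106404)
  term(m=+2) = (-0.037892, 0.016496)   from Y*(Ω₁)=(0.056098, -0.081198), Y(Ω₂)=(-0.355759, -0.220879)
  term(m=+3) = (0.095542, 0.135000)   from Y*(Ω₁)=(0.039297, -0.321908), Y(Ω₂)=(-0.377517, 0.342886)
  term(m=+4) = (-0.009912, 0.010648)   from Y*(Ω₁)=(0.016103, 0.042570), Y(Ω₂)=(0.141766, 0.286458)
  term(m=+5) = (0.041050, 0.024848)   from Y*(Ω₁)=(0.269214, 0.239019), Y(Ω₂)=(0.131093, -0.024091)
  term(m=+6) = (0.001017, -0.002885)   from Y*(Ω₁)=(0.075329, 0.018670), Y(Ω₂)=(0.003781, -0.039239)
  term(m=+7) = (0.003138, 0.000422)   from Y*(Ω₁)=(-0.375614, 0.091982), Y(Ω₂)=(-0.007622, -0.002990)
  term(m=+8) = (-0.000032, -0.000445)   from Y*(Ω₁)=(-0.313917, 0.277146), Y(Ω₂)=(-0.000646, 0.000847)
Σ over m = (0.224823, 0.000000); ×(4π/17) → (0.166189, 0.000000). Real part: 0.166189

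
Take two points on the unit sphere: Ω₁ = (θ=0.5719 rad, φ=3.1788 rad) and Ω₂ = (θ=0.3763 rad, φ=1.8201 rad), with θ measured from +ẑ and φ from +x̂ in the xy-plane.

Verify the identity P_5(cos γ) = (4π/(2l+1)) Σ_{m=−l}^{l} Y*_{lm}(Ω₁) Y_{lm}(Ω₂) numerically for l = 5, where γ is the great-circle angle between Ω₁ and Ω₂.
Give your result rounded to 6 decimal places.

Addition theorem: P_5(cos γ) = (4π/11) Σ_m Y*_{lm}(Ω₁) Y_{lm}(Ω₂), m = −5…5:
  term(m=-5) = +0.000059+0.000033i   from Y*(Ω₁)=-0.021183-0.003987i, Y(Ω₂)=-0.002948-0.000991i
  term(m=-4) = +0.001743-0.001978i   from Y*(Ω₁)=+0.104731+0.015703i, Y(Ω₂)=+0.013508-0.020909i
  term(m=-3) = -0.020361-0.027559i   from Y*(Ω₁)=-0.292348-0.032769i, Y(Ω₂)=+0.079217+0.085390i
  term(m=-2) = -0.144809+0.065397i   from Y*(Ω₁)=+0.466756+0.034798i, Y(Ω₂)=-0.298142+0.162337i
  term(m=-1) = +0.031621+0.146846i   from Y*(Ω₁)=-0.277148-0.010317i, Y(Ω₂)=-0.133633-0.524873i
  term(m=+0) = -0.050878-0.000000i   from Y*(Ω₁)=-0.294843-0.000000i, Y(Ω₂)=+0.172560+0.000000i
  term(m=+1) = +0.031621-0.146846i   from Y*(Ω₁)=+0.277148-0.010317i, Y(Ω₂)=+0.133633-0.524873i
  term(m=+2) = -0.144809-0.065397i   from Y*(Ω₁)=+0.466756-0.034798i, Y(Ω₂)=-0.298142-0.162337i
  term(m=+3) = -0.020361+0.027559i   from Y*(Ω₁)=+0.292348-0.032769i, Y(Ω₂)=-0.079217+0.085390i
  term(m=+4) = +0.001743+0.001978i   from Y*(Ω₁)=+0.104731-0.015703i, Y(Ω₂)=+0.013508+0.020909i
  term(m=+5) = +0.000059-0.000033i   from Y*(Ω₁)=+0.021183-0.003987i, Y(Ω₂)=+0.002948-0.000991i
Accumulated sum -0.314371+0.000000i; after 4π/(2l+1) scaling, -0.359137+0.000000i ⇒ P_5 = -0.359137

-0.359137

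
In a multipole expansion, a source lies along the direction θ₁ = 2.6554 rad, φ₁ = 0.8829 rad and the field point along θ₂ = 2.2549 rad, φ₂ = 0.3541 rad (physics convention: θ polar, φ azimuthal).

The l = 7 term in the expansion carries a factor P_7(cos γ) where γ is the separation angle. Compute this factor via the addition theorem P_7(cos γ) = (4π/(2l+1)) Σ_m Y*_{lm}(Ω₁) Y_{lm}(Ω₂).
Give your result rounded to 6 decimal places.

Addition theorem: P_7(cos γ) = (4π/15) Σ_m Y*_{lm}(Ω₁) Y_{lm}(Ω₂), m = −7…7:
  [-7]  conj(Y_{7,-7})(Ω₁) = 0.00242 - 0.00025j ; Y_{7,-7}(Ω₂) = -0.06618 - 0.05167j ; Δ = -0.00017 - 0.00011j
  [-6]  conj(Y_{7,-6})(Ω₁) = -0.00951 + 0.01435j ; Y_{7,-6}(Ω₂) = 0.13473 + 0.21788j ; Δ = -0.00441 - 0.00014j
  [-5]  conj(Y_{7,-5})(Ω₁) = -0.02198 - 0.07158j ; Y_{7,-5}(Ω₂) = -0.08531 - 0.42147j ; Δ = -0.02829 + 0.01537j
  [-4]  conj(Y_{7,-4})(Ω₁) = 0.20487 + 0.08421j ; Y_{7,-4}(Ω₂) = -0.05640 + 0.36238j ; Δ = -0.04207 + 0.06949j
  [-3]  conj(Y_{7,-3})(Ω₁) = -0.38563 + 0.20713j ; Y_{7,-3}(Ω₂) = -0.01377 + 0.02470j ; Δ = 0.00019 - 0.01238j
  [-2]  conj(Y_{7,-2})(Ω₁) = 0.09592 - 0.48562j ; Y_{7,-2}(Ω₂) = 0.27617 - 0.23651j ; Δ = -0.08837 - 0.15680j
  [-1]  conj(Y_{7,-1})(Ω₁) = 0.05626 + 0.06846j ; Y_{7,-1}(Ω₂) = -0.12586 + 0.04653j ; Δ = -0.01027 - 0.00600j
  [+0]  conj(Y_{7,0})(Ω₁) = 0.44127 + 0.00000j ; Y_{7,0}(Ω₂) = -0.32780 + 0.00000j ; Δ = -0.14465 + 0.00000j
  [+1]  conj(Y_{7,1})(Ω₁) = -0.05626 + 0.06846j ; Y_{7,1}(Ω₂) = 0.12586 + 0.04653j ; Δ = -0.01027 + 0.00600j
  [+2]  conj(Y_{7,2})(Ω₁) = 0.09592 + 0.48562j ; Y_{7,2}(Ω₂) = 0.27617 + 0.23651j ; Δ = -0.08837 + 0.15680j
  [+3]  conj(Y_{7,3})(Ω₁) = 0.38563 + 0.20713j ; Y_{7,3}(Ω₂) = 0.01377 + 0.02470j ; Δ = 0.00019 + 0.01238j
  [+4]  conj(Y_{7,4})(Ω₁) = 0.20487 - 0.08421j ; Y_{7,4}(Ω₂) = -0.05640 - 0.36238j ; Δ = -0.04207 - 0.06949j
  [+5]  conj(Y_{7,5})(Ω₁) = 0.02198 - 0.07158j ; Y_{7,5}(Ω₂) = 0.08531 - 0.42147j ; Δ = -0.02829 - 0.01537j
  [+6]  conj(Y_{7,6})(Ω₁) = -0.00951 - 0.01435j ; Y_{7,6}(Ω₂) = 0.13473 - 0.21788j ; Δ = -0.00441 + 0.00014j
  [+7]  conj(Y_{7,7})(Ω₁) = -0.00242 - 0.00025j ; Y_{7,7}(Ω₂) = 0.06618 - 0.05167j ; Δ = -0.00017 + 0.00011j
Σ over m = -0.49143 - 0.00000j; ×(4π/15) → -0.41170 - 0.00000j. Real part: -0.411698

-0.411698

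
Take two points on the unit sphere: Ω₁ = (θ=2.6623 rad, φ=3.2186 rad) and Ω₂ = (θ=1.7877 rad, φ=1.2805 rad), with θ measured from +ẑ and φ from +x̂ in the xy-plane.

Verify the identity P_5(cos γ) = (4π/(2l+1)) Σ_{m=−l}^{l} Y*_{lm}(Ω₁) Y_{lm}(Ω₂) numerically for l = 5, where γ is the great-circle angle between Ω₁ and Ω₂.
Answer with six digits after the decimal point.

0.054603

Addition theorem: P_5(cos γ) = (4π/11) Σ_m Y*_{lm}(Ω₁) Y_{lm}(Ω₂), m = −5…5:
  term(m=-5) = (-0.003850, -0.001048)   from Y*(Ω₁)=(-0.008971, -0.003636), Y(Ω₂)=(0.409314, -0.049070)
  term(m=-4) = (0.001716, 0.016833)   from Y*(Ω₁)=(-0.056125, -0.017857), Y(Ω₂)=(-0.114411, -0.263517)
  term(m=-3) = (-0.034609, 0.017531)   from Y*(Ω₁)=(-0.200992, -0.047278), Y(Ω₂)=(0.143720, -0.121031)
  term(m=-2) = (0.096811, 0.087445)   from Y*(Ω₁)=(-0.430418, -0.066820), Y(Ω₂)=(-0.250428, -0.164285)
  term(m=-1) = (-0.019709, 0.051223)   from Y*(Ω₁)=(-0.441077, -0.034033), Y(Ω₂)=(0.035511, -0.118872)
  term(m=+0) = (-0.032922, 0.000000)   from Y*(Ω₁)=(0.109984, -0.000000), Y(Ω₂)=(-0.299333, 0.000000)
  term(m=+1) = (-0.019709, -0.051223)   from Y*(Ω₁)=(0.441077, -0.034033), Y(Ω₂)=(-0.035511, -0.118872)
  term(m=+2) = (0.096811, -0.087445)   from Y*(Ω₁)=(-0.430418, 0.066820), Y(Ω₂)=(-0.250428, 0.164285)
  term(m=+3) = (-0.034609, -0.017531)   from Y*(Ω₁)=(0.200992, -0.047278), Y(Ω₂)=(-0.143720, -0.121031)
  term(m=+4) = (0.001716, -0.016833)   from Y*(Ω₁)=(-0.056125, 0.017857), Y(Ω₂)=(-0.114411, 0.263517)
  term(m=+5) = (-0.003850, 0.001048)   from Y*(Ω₁)=(0.008971, -0.003636), Y(Ω₂)=(-0.409314, -0.049070)
Accumulated sum (0.047797, -0.000000); after 4π/(2l+1) scaling, (0.054603, -0.000000) ⇒ P_5 = 0.054603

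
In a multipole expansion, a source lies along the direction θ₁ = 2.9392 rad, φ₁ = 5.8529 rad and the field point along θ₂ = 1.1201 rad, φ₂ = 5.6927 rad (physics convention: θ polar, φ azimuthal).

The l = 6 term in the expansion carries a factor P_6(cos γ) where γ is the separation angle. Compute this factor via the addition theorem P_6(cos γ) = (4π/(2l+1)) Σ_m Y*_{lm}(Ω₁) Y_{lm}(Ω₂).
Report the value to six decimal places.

0.020170

Addition theorem: P_6(cos γ) = (4π/13) Σ_m Y*_{lm}(Ω₁) Y_{lm}(Ω₂), m = −6…6:
  [-6]  conj(Y_{6,-6})(Ω₁) = -0.000027-0.000017i ; Y_{6,-6}(Ω₂) = -0.236560-0.100384i ; Δ = +0.000005+0.000007i
  [-5]  conj(Y_{6,-5})(Ω₁) = +0.000295+0.000450i ; Y_{6,-5}(Ω₂) = -0.423094+0.081004i ; Δ = -0.000161-0.000166i
  [-4]  conj(Y_{6,-4})(Ω₁) = -0.000834-0.005503i ; Y_{6,-4}(Ω₂) = -0.181095+0.179025i ; Δ = +0.001136+0.000847i
  [-3]  conj(Y_{6,-3})(Ω₁) = -0.010819+0.037634i ; Y_{6,-3}(Ω₂) = +0.037653-0.185121i ; Δ = +0.006559+0.003420i
  [-2]  conj(Y_{6,-2})(Ω₁) = +0.121109-0.140837i ; Y_{6,-2}(Ω₂) = -0.123082-0.299578i ; Δ = -0.057098-0.018947i
  [-1]  conj(Y_{6,-1})(Ω₁) = -0.486548+0.223309i ; Y_{6,-1}(Ω₂) = +0.066531+0.044593i ; Δ = -0.042329-0.006840i
  [+0]  conj(Y_{6,0})(Ω₁) = +0.623844-0.000000i ; Y_{6,0}(Ω₂) = +0.328032+0.000000i ; Δ = +0.204641+0.000000i
  [+1]  conj(Y_{6,1})(Ω₁) = +0.486548+0.223309i ; Y_{6,1}(Ω₂) = -0.066531+0.044593i ; Δ = -0.042329+0.006840i
  [+2]  conj(Y_{6,2})(Ω₁) = +0.121109+0.140837i ; Y_{6,2}(Ω₂) = -0.123082+0.299578i ; Δ = -0.057098+0.018947i
  [+3]  conj(Y_{6,3})(Ω₁) = +0.010819+0.037634i ; Y_{6,3}(Ω₂) = -0.037653-0.185121i ; Δ = +0.006559-0.003420i
  [+4]  conj(Y_{6,4})(Ω₁) = -0.000834+0.005503i ; Y_{6,4}(Ω₂) = -0.181095-0.179025i ; Δ = +0.001136-0.000847i
  [+5]  conj(Y_{6,5})(Ω₁) = -0.000295+0.000450i ; Y_{6,5}(Ω₂) = +0.423094+0.081004i ; Δ = -0.000161+0.000166i
  [+6]  conj(Y_{6,6})(Ω₁) = -0.000027+0.000017i ; Y_{6,6}(Ω₂) = -0.236560+0.100384i ; Δ = +0.000005-0.000007i
Total Σ_m = +0.020866+0.000000i. Multiply by 0.966644: +0.020170+0.000000i. P_6(cos γ) = 0.020170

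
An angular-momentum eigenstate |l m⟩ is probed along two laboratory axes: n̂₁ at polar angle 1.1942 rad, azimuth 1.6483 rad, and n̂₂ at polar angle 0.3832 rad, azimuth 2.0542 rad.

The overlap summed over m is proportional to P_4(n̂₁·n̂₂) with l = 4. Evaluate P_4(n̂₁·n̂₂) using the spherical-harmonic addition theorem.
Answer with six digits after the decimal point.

-0.428311

Summing Y*_{l m}(θ₁,φ₁)·Y_{l m}(θ₂,φ₂) over m ∈ [−4, 4]; prefactor 4π/(2·4+1) = 1.396263:
  m=-4: Y*=0.31515 + 0.10096j  Y=-0.00307 - 0.00809j  product -0.00015 - 0.00286j
  m=-3: Y*=0.08529 - 0.36020j  Y=0.06024 + 0.00730j  product 0.00777 - 0.02107j
  m=-2: Y*=0.01523 + 0.00238j  Y=-0.13336 + 0.19328j  product -0.00249 + 0.00263j
  m=-1: Y*=0.02572 - 0.33120j  Y=-0.23039 - 0.43888j  product -0.15128 + 0.06502j
  m=+0: Y*=-0.04413 + 0.00000j  Y=0.32711 + 0.00000j  product -0.01444 + 0.00000j
  m=+1: Y*=-0.02572 - 0.33120j  Y=0.23039 - 0.43888j  product -0.15128 - 0.06502j
  m=+2: Y*=0.01523 - 0.00238j  Y=-0.13336 - 0.19328j  product -0.00249 - 0.00263j
  m=+3: Y*=-0.08529 - 0.36020j  Y=-0.06024 + 0.00730j  product 0.00777 + 0.02107j
  m=+4: Y*=0.31515 - 0.10096j  Y=-0.00307 + 0.00809j  product -0.00015 + 0.00286j
Accumulated sum -0.30675 + 0.00000j; after 4π/(2l+1) scaling, -0.42831 + 0.00000j ⇒ P_4 = -0.428311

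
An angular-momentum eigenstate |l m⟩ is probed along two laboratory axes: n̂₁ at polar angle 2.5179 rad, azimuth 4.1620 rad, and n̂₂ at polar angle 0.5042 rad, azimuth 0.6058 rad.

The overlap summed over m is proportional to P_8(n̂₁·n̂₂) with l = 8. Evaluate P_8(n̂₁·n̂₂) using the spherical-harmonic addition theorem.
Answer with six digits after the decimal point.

Term-by-term m-sum for l=8 (normalisation 4π/17 = 0.739198):
  term(m=-8) = (-0.000011, -0.000002)   from Y*(Ω₁)=(-0.002124, 0.006646), Y(Ω₂)=(0.000204, 0.001516)
  term(m=-7) = (-0.000418, 0.000102)   from Y*(Ω₁)=(0.025318, 0.029388), Y(Ω₂)=(-0.005039, 0.009876)
  term(m=-6) = (-0.005292, 0.004056)   from Y*(Ω₁)=(0.130996, -0.021240), Y(Ω₂)=(-0.044256, 0.023788)
  term(m=-5) = (-0.023667, 0.043092)   from Y*(Ω₁)=(0.117279, -0.285597), Y(Ω₂)=(-0.158231, -0.017891)
  term(m=-4) = (-0.014785, 0.168286)   from Y*(Ω₁)=(-0.280604, -0.384242), Y(Ω₂)=(-0.267310, -0.233690)
  term(m=-3) = (0.065599, 0.193422)   from Y*(Ω₁)=(-0.394276, 0.031757), Y(Ω₂)=(-0.126047, -0.500729)
  term(m=-2) = (-0.011343, -0.012384)   from Y*(Ω₁)=(0.021570, -0.042462), Y(Ω₂)=(0.123949, -0.330103)
  term(m=-1) = (0.074525, 0.032800)   from Y*(Ω₁)=(-0.217435, -0.354337), Y(Ω₂)=(-0.161003, 0.111525)
  term(m=+0) = (0.038489, 0.000000)   from Y*(Ω₁)=(-0.089230, -0.000000), Y(Ω₂)=(-0.431340, 0.000000)
  term(m=+1) = (0.074525, -0.032800)   from Y*(Ω₁)=(0.217435, -0.354337), Y(Ω₂)=(0.161003, 0.111525)
  term(m=+2) = (-0.011343, 0.012384)   from Y*(Ω₁)=(0.021570, 0.042462), Y(Ω₂)=(0.123949, 0.330103)
  term(m=+3) = (0.065599, -0.193422)   from Y*(Ω₁)=(0.394276, 0.031757), Y(Ω₂)=(0.126047, -0.500729)
  term(m=+4) = (-0.014785, -0.168286)   from Y*(Ω₁)=(-0.280604, 0.384242), Y(Ω₂)=(-0.267310, 0.233690)
  term(m=+5) = (-0.023667, -0.043092)   from Y*(Ω₁)=(-0.117279, -0.285597), Y(Ω₂)=(0.158231, -0.017891)
  term(m=+6) = (-0.005292, -0.004056)   from Y*(Ω₁)=(0.130996, 0.021240), Y(Ω₂)=(-0.044256, -0.023788)
  term(m=+7) = (-0.000418, -0.000102)   from Y*(Ω₁)=(-0.025318, 0.029388), Y(Ω₂)=(0.005039, 0.009876)
  term(m=+8) = (-0.000011, 0.000002)   from Y*(Ω₁)=(-0.002124, -0.006646), Y(Ω₂)=(0.000204, -0.001516)
Total Σ_m = (0.207705, -0.000000). Multiply by 0.739198: (0.153535, -0.000000). P_8(cos γ) = 0.153535

0.153535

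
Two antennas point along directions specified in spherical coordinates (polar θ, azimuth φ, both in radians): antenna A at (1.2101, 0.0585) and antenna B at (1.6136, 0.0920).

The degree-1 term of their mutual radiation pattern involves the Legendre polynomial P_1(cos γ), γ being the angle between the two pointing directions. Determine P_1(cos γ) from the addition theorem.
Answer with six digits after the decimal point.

Term-by-term m-sum for l=1 (normalisation 4π/3 = 4.188790):
  term(m=-1) = (0.111520, -0.003737)   from Y*(Ω₁)=(0.322709, 0.018900), Y(Ω₂)=(0.343718, -0.031712)
  term(m=+0) = (-0.003605, 0.000000)   from Y*(Ω₁)=(0.172440, -0.000000), Y(Ω₂)=(-0.020908, 0.000000)
  term(m=+1) = (0.111520, 0.003737)   from Y*(Ω₁)=(-0.322709, 0.018900), Y(Ω₂)=(-0.343718, -0.031712)
Accumulated sum (0.219435, 0.000000); after 4π/(2l+1) scaling, (0.919168, 0.000000) ⇒ P_1 = 0.919168

0.919168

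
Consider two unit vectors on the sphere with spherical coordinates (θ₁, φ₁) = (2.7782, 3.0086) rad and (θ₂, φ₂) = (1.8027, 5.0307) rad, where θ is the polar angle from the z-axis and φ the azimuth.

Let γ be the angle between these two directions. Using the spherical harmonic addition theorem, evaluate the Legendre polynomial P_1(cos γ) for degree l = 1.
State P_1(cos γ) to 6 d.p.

Term-by-term m-sum for l=1 (normalisation 4π/3 = 4.188790):
  m=-1: Y*=-0.12172 + 0.01628j  Y=0.10523 + 0.31935j  product -0.01801 - 0.03716j
  m=+0: Y*=-0.45669 + 0.00000j  Y=-0.11230 + 0.00000j  product 0.05128 + 0.00000j
  m=+1: Y*=0.12172 + 0.01628j  Y=-0.10523 + 0.31935j  product -0.01801 + 0.03716j
Accumulated sum 0.01527 + 0.00000j; after 4π/(2l+1) scaling, 0.06395 + 0.00000j ⇒ P_1 = 0.063947

0.063947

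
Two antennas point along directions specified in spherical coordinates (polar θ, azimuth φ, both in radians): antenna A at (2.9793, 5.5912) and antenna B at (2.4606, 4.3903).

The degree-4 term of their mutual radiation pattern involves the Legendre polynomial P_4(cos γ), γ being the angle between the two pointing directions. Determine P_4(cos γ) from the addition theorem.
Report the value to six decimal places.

-0.222436

Summing Y*_{l m}(θ₁,φ₁)·Y_{l m}(θ₂,φ₂) over m ∈ [−4, 4]; prefactor 4π/(2·4+1) = 1.396263:
  [-4]  conj(Y_{4,-4})(Ω₁) = -0.00028 - 0.00011j ; Y_{4,-4}(Ω₂) = 0.01938 + 0.06676j ; Δ = 0.00000 - 0.00002j
  [-3]  conj(Y_{4,-3})(Ω₁) = 0.00252 + 0.00456j ; Y_{4,-3}(Ω₂) = -0.19966 + 0.13792j ; Δ = -0.00113 - 0.00056j
  [-2]  conj(Y_{4,-2})(Ω₁) = 0.00944 - 0.04992j ; Y_{4,-2}(Ω₂) = -0.34196 - 0.25683j ; Δ = -0.01605 + 0.01465j
  [-1]  conj(Y_{4,-1})(Ω₁) = -0.22173 + 0.18374j ; Y_{4,-1}(Ω₂) = 0.08977 - 0.26901j ; Δ = 0.02952 + 0.07614j
  [+0]  conj(Y_{4,0})(Ω₁) = 0.73833 + 0.00000j ; Y_{4,0}(Ω₂) = -0.24920 + 0.00000j ; Δ = -0.18400 + 0.00000j
  [+1]  conj(Y_{4,1})(Ω₁) = 0.22173 + 0.18374j ; Y_{4,1}(Ω₂) = -0.08977 - 0.26901j ; Δ = 0.02952 - 0.07614j
  [+2]  conj(Y_{4,2})(Ω₁) = 0.00944 + 0.04992j ; Y_{4,2}(Ω₂) = -0.34196 + 0.25683j ; Δ = -0.01605 - 0.01465j
  [+3]  conj(Y_{4,3})(Ω₁) = -0.00252 + 0.00456j ; Y_{4,3}(Ω₂) = 0.19966 + 0.13792j ; Δ = -0.00113 + 0.00056j
  [+4]  conj(Y_{4,4})(Ω₁) = -0.00028 + 0.00011j ; Y_{4,4}(Ω₂) = 0.01938 - 0.06676j ; Δ = 0.00000 + 0.00002j
Total Σ_m = -0.15931 + 0.00000j. Multiply by 1.396263: -0.22244 + 0.00000j. P_4(cos γ) = -0.222436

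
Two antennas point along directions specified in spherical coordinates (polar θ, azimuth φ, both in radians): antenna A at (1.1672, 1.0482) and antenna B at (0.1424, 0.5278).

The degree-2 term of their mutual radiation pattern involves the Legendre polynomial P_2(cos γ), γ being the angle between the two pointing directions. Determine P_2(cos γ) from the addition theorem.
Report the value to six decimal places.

Addition theorem: P_2(cos γ) = (4π/5) Σ_m Y*_{lm}(Ω₁) Y_{lm}(Ω₂), m = −2…2:
  m=-2: -0.163915+0.282600i × +0.003833-0.006770i = +0.001285+0.002193i  (running Σ = +0.001285+0.002193i)
  m=-1: +0.139270+0.241782i × +0.093761-0.054659i = +0.026274+0.015057i  (running Σ = +0.027559+0.017250i)
  m=0: -0.169458-0.000000i × +0.611726+0.000000i = -0.103662-0.000000i  (running Σ = -0.076103+0.017250i)
  m=1: -0.139270+0.241782i × -0.093761-0.054659i = +0.026274-0.015057i  (running Σ = -0.049830+0.002193i)
  m=2: -0.163915-0.282600i × +0.003833+0.006770i = +0.001285-0.002193i  (running Σ = -0.048545-0.000000i)
Total Σ_m = -0.048545-0.000000i. Multiply by 2.513274: -0.122006-0.000000i. P_2(cos γ) = -0.122006

-0.122006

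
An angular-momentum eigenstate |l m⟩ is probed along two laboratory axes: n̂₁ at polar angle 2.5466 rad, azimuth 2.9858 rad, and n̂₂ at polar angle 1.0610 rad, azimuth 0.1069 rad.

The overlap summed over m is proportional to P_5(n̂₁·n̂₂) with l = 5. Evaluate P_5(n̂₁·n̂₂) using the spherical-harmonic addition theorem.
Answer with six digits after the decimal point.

Expand P_5 via completeness: Σ_{m} conj(Y_{5,m}) at Ω₁ times Y_{5,m} at Ω₂ —
  m=-5: Y*=(-0.018272, 0.018039)  Y=(0.202343, -0.119782)  product (-0.001537, 0.005839)
  m=-4: Y*=(-0.097417, 0.070014)  Y=(0.378296, -0.172397)  product (-0.024782, 0.043281)
  m=-3: Y*=(-0.281302, 0.141965)  Y=(0.249600, -0.082909)  product (-0.058443, 0.058757)
  m=-2: Y*=(-0.443843, 0.142951)  Y=(-0.175838, 0.038178)  product (0.072587, -0.042081)
  m=-1: Y*=(-0.226309, 0.035545)  Y=(-0.317722, 0.034094)  product (0.070692, -0.019009)
  m=+0: Y*=(0.326891, -0.000000)  Y=(0.108598, 0.000000)  product (0.035500, 0.000000)
  m=+1: Y*=(0.226309, 0.035545)  Y=(0.317722, 0.034094)  product (0.070692, 0.019009)
  m=+2: Y*=(-0.443843, -0.142951)  Y=(-0.175838, -0.038178)  product (0.072587, 0.042081)
  m=+3: Y*=(0.281302, 0.141965)  Y=(-0.249600, -0.082909)  product (-0.058443, -0.058757)
  m=+4: Y*=(-0.097417, -0.070014)  Y=(0.378296, 0.172397)  product (-0.024782, -0.043281)
  m=+5: Y*=(0.018272, 0.018039)  Y=(-0.202343, -0.119782)  product (-0.001537, -0.005839)
Σ over m = (0.152533, 0.000000); ×(4π/11) → (0.174253, 0.000000). Real part: 0.174253

0.174253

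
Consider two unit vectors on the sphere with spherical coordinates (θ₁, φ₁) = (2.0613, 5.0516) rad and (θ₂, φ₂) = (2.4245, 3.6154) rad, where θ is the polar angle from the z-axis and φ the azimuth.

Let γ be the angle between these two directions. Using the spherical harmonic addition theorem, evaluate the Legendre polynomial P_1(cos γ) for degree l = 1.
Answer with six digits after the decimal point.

0.432846

Expand P_1 via completeness: Σ_{m} conj(Y_{1,m}) at Ω₁ times Y_{1,m} at Ω₂ —
  [-1]  conj(Y_{1,-1})(Ω₁) = +0.101406-0.287393i ; Y_{1,-1}(Ω₂) = -0.202044+0.103601i ; Δ = +0.009286+0.068572i
  [+0]  conj(Y_{1,0})(Ω₁) = -0.230166-0.000000i ; Y_{1,0}(Ω₂) = -0.368269+0.000000i ; Δ = +0.084763+0.000000i
  [+1]  conj(Y_{1,1})(Ω₁) = -0.101406-0.287393i ; Y_{1,1}(Ω₂) = +0.202044+0.103601i ; Δ = +0.009286-0.068572i
Total Σ_m = +0.103334+0.000000i. Multiply by 4.188790: +0.432846+0.000000i. P_1(cos γ) = 0.432846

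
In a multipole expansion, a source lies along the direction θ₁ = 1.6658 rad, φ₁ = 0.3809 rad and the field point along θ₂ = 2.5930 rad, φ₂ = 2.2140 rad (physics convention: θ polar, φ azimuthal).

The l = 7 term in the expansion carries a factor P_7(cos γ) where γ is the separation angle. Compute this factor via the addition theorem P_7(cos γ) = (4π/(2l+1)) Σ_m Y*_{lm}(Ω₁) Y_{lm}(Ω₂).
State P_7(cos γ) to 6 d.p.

Summing Y*_{l m}(θ₁,φ₁)·Y_{l m}(θ₂,φ₂) over m ∈ [−7, 7]; prefactor 4π/(2·7+1) = 0.837758:
  term(m=-7) = +0.002452-0.000666i   from Y*(Ω₁)=-0.430768+0.221692i, Y(Ω₂)=-0.005129-0.001093i
  term(m=-6) = +0.000017+0.005546i   from Y*(Ω₁)=+0.113196-0.130475i, Y(Ω₂)=-0.024189+0.021114i
  term(m=-5) = +0.036676+0.009728i   from Y*(Ω₁)=+0.103755-0.299291i, Y(Ω₂)=+0.008907+0.119455i
  term(m=-4) = -0.029401+0.051161i   from Y*(Ω₁)=+0.009299+0.196884i, Y(Ω₂)=+0.252240+0.161243i
  term(m=-3) = +0.090148+0.089875i   from Y*(Ω₁)=+0.109544+0.240060i, Y(Ω₂)=+0.451690-0.169406i
  term(m=-2) = -0.069424+0.040175i   from Y*(Ω₁)=-0.149231-0.142349i, Y(Ω₂)=+0.109122-0.373306i
  term(m=-1) = -0.007430-0.027672i   from Y*(Ω₁)=-0.225783-0.090416i, Y(Ω₂)=+0.070657+0.094267i
  term(m=+0) = +0.090464+0.000000i   from Y*(Ω₁)=+0.208713-0.000000i, Y(Ω₂)=+0.433437+0.000000i
  term(m=+1) = -0.007430+0.027672i   from Y*(Ω₁)=+0.225783-0.090416i, Y(Ω₂)=-0.070657+0.094267i
  term(m=+2) = -0.069424-0.040175i   from Y*(Ω₁)=-0.149231+0.142349i, Y(Ω₂)=+0.109122+0.373306i
  term(m=+3) = +0.090148-0.089875i   from Y*(Ω₁)=-0.109544+0.240060i, Y(Ω₂)=-0.451690-0.169406i
  term(m=+4) = -0.029401-0.051161i   from Y*(Ω₁)=+0.009299-0.196884i, Y(Ω₂)=+0.252240-0.161243i
  term(m=+5) = +0.036676-0.009728i   from Y*(Ω₁)=-0.103755-0.299291i, Y(Ω₂)=-0.008907+0.119455i
  term(m=+6) = +0.000017-0.005546i   from Y*(Ω₁)=+0.113196+0.130475i, Y(Ω₂)=-0.024189-0.021114i
  term(m=+7) = +0.002452+0.000666i   from Y*(Ω₁)=+0.430768+0.221692i, Y(Ω₂)=+0.005129-0.001093i
Accumulated sum +0.136539-0.000000i; after 4π/(2l+1) scaling, +0.114387-0.000000i ⇒ P_7 = 0.114387

0.114387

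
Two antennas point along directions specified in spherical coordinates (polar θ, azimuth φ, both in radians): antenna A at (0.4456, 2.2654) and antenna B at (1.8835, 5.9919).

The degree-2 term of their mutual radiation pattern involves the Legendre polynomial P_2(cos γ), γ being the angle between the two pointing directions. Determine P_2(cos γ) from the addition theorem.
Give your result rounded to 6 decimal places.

0.075703

Term-by-term m-sum for l=2 (normalisation 4π/5 = 2.513274):
  [-2]  conj(Y_{2,-2})(Ω₁) = (-0.012958, -0.070575) ; Y_{2,-2}(Ω₂) = (0.292033, 0.192405) ; Δ = (0.009795, -0.023103)
  [-1]  conj(Y_{2,-1})(Ω₁) = (-0.192315, 0.230841) ; Y_{2,-1}(Ω₂) = (-0.216610, -0.064942) ; Δ = (0.056649, -0.037513)
  [+0]  conj(Y_{2,0})(Ω₁) = (0.455021, -0.000000) ; Y_{2,0}(Ω₂) = (-0.225848, 0.000000) ; Δ = (-0.102766, 0.000000)
  [+1]  conj(Y_{2,1})(Ω₁) = (0.192315, 0.230841) ; Y_{2,1}(Ω₂) = (0.216610, -0.064942) ; Δ = (0.056649, 0.037513)
  [+2]  conj(Y_{2,2})(Ω₁) = (-0.012958, 0.070575) ; Y_{2,2}(Ω₂) = (0.292033, -0.192405) ; Δ = (0.009795, 0.023103)
Accumulated sum (0.030121, -0.000000); after 4π/(2l+1) scaling, (0.075703, -0.000000) ⇒ P_2 = 0.075703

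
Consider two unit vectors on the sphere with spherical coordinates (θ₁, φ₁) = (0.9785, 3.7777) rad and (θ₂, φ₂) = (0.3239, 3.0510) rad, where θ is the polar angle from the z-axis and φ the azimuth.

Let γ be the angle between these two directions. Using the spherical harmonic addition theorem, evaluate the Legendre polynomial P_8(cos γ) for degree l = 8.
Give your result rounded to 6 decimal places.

0.263265

Addition theorem: P_8(cos γ) = (4π/17) Σ_m Y*_{lm}(Ω₁) Y_{lm}(Ω₂), m = −8…8:
  m=-8: 0.04254 - 0.10761j × 0.00004 + 0.00004j = 0.00001 - 0.00000j  (running Σ = 0.00001 - 0.00000j)
  m=-7: 0.07996 + 0.30100j × -0.00052 - 0.00038j = 0.00007 - 0.00019j  (running Σ = 0.00008 - 0.00019j)
  m=-6: -0.35220 - 0.28194j × 0.00418 + 0.00253j = -0.00076 - 0.00207j  (running Σ = -0.00068 - 0.00226j)
  m=-5: 0.29867 + 0.01164j × -0.02372 - 0.01155j = -0.00695 - 0.00372j  (running Σ = -0.00763 - 0.00598j)
  m=-4: 0.10465 - 0.07116j × 0.09780 + 0.03708j = 0.01287 - 0.00308j  (running Σ = 0.00524 - 0.00906j)
  m=-3: -0.12127 + 0.34554j × -0.28628 - 0.07978j = 0.06228 - 0.08925j  (running Σ = 0.06753 - 0.09831j)
  m=-2: -0.01804 - 0.05861j × 0.54499 + 0.09984j = -0.00398 - 0.03374j  (running Σ = 0.06355 - 0.13205j)
  m=-1: -0.27017 - 0.19952j × -0.49839 - 0.04527j = 0.12562 + 0.11167j  (running Σ = 0.18916 - 0.02038j)
  m=0: 0.11373 + 0.00000j × -0.19496 + 0.00000j = -0.02217 + 0.00000j  (running Σ = 0.16699 - 0.02038j)
  m=1: 0.27017 - 0.19952j × 0.49839 - 0.04527j = 0.12562 - 0.11167j  (running Σ = 0.29260 - 0.13205j)
  m=2: -0.01804 + 0.05861j × 0.54499 - 0.09984j = -0.00398 + 0.03374j  (running Σ = 0.28862 - 0.09831j)
  m=3: 0.12127 + 0.34554j × 0.28628 - 0.07978j = 0.06228 + 0.08925j  (running Σ = 0.35091 - 0.00906j)
  m=4: 0.10465 + 0.07116j × 0.09780 - 0.03708j = 0.01287 + 0.00308j  (running Σ = 0.36378 - 0.00598j)
  m=5: -0.29867 + 0.01164j × 0.02372 - 0.01155j = -0.00695 + 0.00372j  (running Σ = 0.35683 - 0.00226j)
  m=6: -0.35220 + 0.28194j × 0.00418 - 0.00253j = -0.00076 + 0.00207j  (running Σ = 0.35607 - 0.00019j)
  m=7: -0.07996 + 0.30100j × 0.00052 - 0.00038j = 0.00007 + 0.00019j  (running Σ = 0.35614 - 0.00000j)
  m=8: 0.04254 + 0.10761j × 0.00004 - 0.00004j = 0.00001 + 0.00000j  (running Σ = 0.35615 - 0.00000j)
Σ over m = 0.35615 - 0.00000j; ×(4π/17) → 0.26326 - 0.00000j. Real part: 0.263265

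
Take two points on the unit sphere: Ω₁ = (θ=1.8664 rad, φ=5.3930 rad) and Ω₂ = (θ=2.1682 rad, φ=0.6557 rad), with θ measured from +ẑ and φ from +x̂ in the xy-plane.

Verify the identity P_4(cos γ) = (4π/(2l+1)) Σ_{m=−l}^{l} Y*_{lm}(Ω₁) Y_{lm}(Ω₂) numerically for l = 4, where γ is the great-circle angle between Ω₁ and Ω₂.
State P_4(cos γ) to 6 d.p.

0.253605

Summing Y*_{l m}(θ₁,φ₁)·Y_{l m}(θ₂,φ₂) over m ∈ [−4, 4]; prefactor 4π/(2·4+1) = 1.396263:
  term(m=-4) = +0.076261+0.007624i   from Y*(Ω₁)=-0.338527+0.150831i, Y(Ω₂)=-0.179587-0.102537i
  term(m=-3) = -0.009484+0.126672i   from Y*(Ω₁)=+0.284452+0.144863i, Y(Ω₂)=+0.153607+0.367091i
  term(m=-2) = +0.034480+0.001719i   from Y*(Ω₁)=+0.025854+0.121553i, Y(Ω₂)=+0.071256-0.268511i
  term(m=-1) = +0.001365-0.054781i   from Y*(Ω₁)=+0.199605-0.246525i, Y(Ω₂)=+0.136928-0.105331i
  term(m=+0) = -0.023612+0.000000i   from Y*(Ω₁)=+0.074695-0.000000i, Y(Ω₂)=-0.316110+0.000000i
  term(m=+1) = +0.001365+0.054781i   from Y*(Ω₁)=-0.199605-0.246525i, Y(Ω₂)=-0.136928-0.105331i
  term(m=+2) = +0.034480-0.001719i   from Y*(Ω₁)=+0.025854-0.121553i, Y(Ω₂)=+0.071256+0.268511i
  term(m=+3) = -0.009484-0.126672i   from Y*(Ω₁)=-0.284452+0.144863i, Y(Ω₂)=-0.153607+0.367091i
  term(m=+4) = +0.076261-0.007624i   from Y*(Ω₁)=-0.338527-0.150831i, Y(Ω₂)=-0.179587+0.102537i
Σ over m = +0.181631+0.000000i; ×(4π/9) → +0.253605+0.000000i. Real part: 0.253605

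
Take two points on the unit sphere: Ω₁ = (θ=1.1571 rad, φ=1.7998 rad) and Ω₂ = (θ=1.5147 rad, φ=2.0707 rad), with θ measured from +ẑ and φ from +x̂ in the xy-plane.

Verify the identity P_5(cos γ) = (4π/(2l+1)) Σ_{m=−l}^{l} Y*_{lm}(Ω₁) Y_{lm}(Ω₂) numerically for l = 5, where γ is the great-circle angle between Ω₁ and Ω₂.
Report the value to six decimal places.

Term-by-term m-sum for l=5 (normalisation 4π/11 = 1.142397):
  [-5]  conj(Y_{5,-5})(Ω₁) = (-0.272052, 0.123381) ; Y_{5,-5}(Ω₂) = (-0.275770, 0.368788) ; Δ = (0.029522, -0.134355)
  [-4]  conj(Y_{5,-4})(Ω₁) = (0.252565, 0.328956) ; Y_{5,-4}(Ω₂) = (-0.034001, -0.074370) ; Δ = (0.015877, -0.029968)
  [-3]  conj(Y_{5,-3})(Ω₁) = (0.076538, -0.093302) ; Y_{5,-3}(Ω₂) = (-0.333728, -0.023763) ; Δ = (-0.027760, 0.029319)
  [-2]  conj(Y_{5,-2})(Ω₁) = (0.263948, 0.130118) ; Y_{5,-2}(Ω₂) = (0.050711, -0.078944) ; Δ = (0.023657, -0.014239)
  [-1]  conj(Y_{5,-1})(Ω₁) = (0.047533, -0.203924) ; Y_{5,-1}(Ω₂) = (-0.146569, -0.268354) ; Δ = (-0.061691, 0.017133)
  [+0]  conj(Y_{5,0})(Ω₁) = (0.250731, -0.000000) ; Y_{5,0}(Ω₂) = (0.096917, 0.000000) ; Δ = (0.024300, 0.000000)
  [+1]  conj(Y_{5,1})(Ω₁) = (-0.047533, -0.203924) ; Y_{5,1}(Ω₂) = (0.146569, -0.268354) ; Δ = (-0.061691, -0.017133)
  [+2]  conj(Y_{5,2})(Ω₁) = (0.263948, -0.130118) ; Y_{5,2}(Ω₂) = (0.050711, 0.078944) ; Δ = (0.023657, 0.014239)
  [+3]  conj(Y_{5,3})(Ω₁) = (-0.076538, -0.093302) ; Y_{5,3}(Ω₂) = (0.333728, -0.023763) ; Δ = (-0.027760, -0.029319)
  [+4]  conj(Y_{5,4})(Ω₁) = (0.252565, -0.328956) ; Y_{5,4}(Ω₂) = (-0.034001, 0.074370) ; Δ = (0.015877, 0.029968)
  [+5]  conj(Y_{5,5})(Ω₁) = (0.272052, 0.123381) ; Y_{5,5}(Ω₂) = (0.275770, 0.368788) ; Δ = (0.029522, 0.134355)
Σ over m = (-0.016489, 0.000000); ×(4π/11) → (-0.018837, 0.000000). Real part: -0.018837

-0.018837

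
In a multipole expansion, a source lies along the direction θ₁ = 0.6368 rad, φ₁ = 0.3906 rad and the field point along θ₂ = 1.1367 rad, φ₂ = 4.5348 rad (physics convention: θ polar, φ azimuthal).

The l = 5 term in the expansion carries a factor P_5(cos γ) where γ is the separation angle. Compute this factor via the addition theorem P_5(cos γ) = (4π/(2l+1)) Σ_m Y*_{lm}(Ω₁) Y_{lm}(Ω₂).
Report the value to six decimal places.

Summing Y*_{l m}(θ₁,φ₁)·Y_{l m}(θ₂,φ₂) over m ∈ [−5, 5]; prefactor 4π/(2·5+1) = 1.142397:
  [-5]  conj(Y_{5,-5})(Ω₁) = -0.01287 + 0.03201j ; Y_{5,-5}(Ω₂) = -0.22132 + 0.18002j ; Δ = -0.00291 - 0.00940j
  [-4]  conj(Y_{5,-4})(Ω₁) = 0.00124 + 0.14752j ; Y_{5,-4}(Ω₂) = 0.31707 + 0.27273j ; Δ = -0.03984 + 0.04711j
  [-3]  conj(Y_{5,-3})(Ω₁) = 0.13613 + 0.32289j ; Y_{5,-3}(Ω₂) = 0.07769 - 0.13175j ; Δ = 0.05312 + 0.00715j
  [-2]  conj(Y_{5,-2})(Ω₁) = 0.32132 + 0.31864j ; Y_{5,-2}(Ω₂) = 0.25816 + 0.09576j ; Δ = 0.05244 + 0.11303j
  [-1]  conj(Y_{5,-1})(Ω₁) = 0.12770 + 0.05258j ; Y_{5,-1}(Ω₂) = 0.04206 - 0.23436j ; Δ = 0.01769 - 0.02772j
  [+0]  conj(Y_{5,0})(Ω₁) = -0.36899 + 0.00000j ; Y_{5,0}(Ω₂) = 0.22571 + 0.00000j ; Δ = -0.08329 + 0.00000j
  [+1]  conj(Y_{5,1})(Ω₁) = -0.12770 + 0.05258j ; Y_{5,1}(Ω₂) = -0.04206 - 0.23436j ; Δ = 0.01769 + 0.02772j
  [+2]  conj(Y_{5,2})(Ω₁) = 0.32132 - 0.31864j ; Y_{5,2}(Ω₂) = 0.25816 - 0.09576j ; Δ = 0.05244 - 0.11303j
  [+3]  conj(Y_{5,3})(Ω₁) = -0.13613 + 0.32289j ; Y_{5,3}(Ω₂) = -0.07769 - 0.13175j ; Δ = 0.05312 - 0.00715j
  [+4]  conj(Y_{5,4})(Ω₁) = 0.00124 - 0.14752j ; Y_{5,4}(Ω₂) = 0.31707 - 0.27273j ; Δ = -0.03984 - 0.04711j
  [+5]  conj(Y_{5,5})(Ω₁) = 0.01287 + 0.03201j ; Y_{5,5}(Ω₂) = 0.22132 + 0.18002j ; Δ = -0.00291 + 0.00940j
Total Σ_m = 0.07772 + 0.00000j. Multiply by 1.142397: 0.08878 + 0.00000j. P_5(cos γ) = 0.088783

0.088783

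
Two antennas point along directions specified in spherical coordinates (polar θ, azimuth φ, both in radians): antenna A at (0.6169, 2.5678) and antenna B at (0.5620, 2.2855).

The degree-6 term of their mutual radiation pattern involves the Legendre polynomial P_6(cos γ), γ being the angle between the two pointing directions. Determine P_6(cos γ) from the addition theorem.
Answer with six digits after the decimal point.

0.731310

Expand P_6 via completeness: Σ_{m} conj(Y_{6,m}) at Ω₁ times Y_{6,m} at Ω₂ —
  [-6]  conj(Y_{6,-6})(Ω₁) = -0.01729 + 0.00537j ; Y_{6,-6}(Ω₂) = 0.00455 - 0.01008j ; Δ = -0.00002 + 0.00020j
  [-5]  conj(Y_{6,-5})(Ω₁) = 0.08518 + 0.02382j ; Y_{6,-5}(Ω₂) = 0.02547 + 0.05526j ; Δ = 0.00085 + 0.00531j
  [-4]  conj(Y_{6,-4})(Ω₁) = -0.16732 - 0.18910j ; Y_{6,-4}(Ω₂) = -0.18997 - 0.05520j ; Δ = 0.02135 + 0.04516j
  [-3]  conj(Y_{6,-3})(Ω₁) = 0.06664 + 0.43923j ; Y_{6,-3}(Ω₂) = 0.34169 - 0.22061j ; Δ = 0.11967 + 0.13538j
  [-2]  conj(Y_{6,-2})(Ω₁) = 0.16258 - 0.36095j ; Y_{6,-2}(Ω₂) = -0.06557 + 0.46063j ; Δ = 0.15561 + 0.09856j
  [-1]  conj(Y_{6,-1})(Ω₁) = 0.05748 - 0.03715j ; Y_{6,-1}(Ω₂) = -0.05337 - 0.06150j ; Δ = -0.00535 - 0.00155j
  [+0]  conj(Y_{6,0})(Ω₁) = -0.41612 + 0.00000j ; Y_{6,0}(Ω₂) = -0.41416 + 0.00000j ; Δ = 0.17234 + 0.00000j
  [+1]  conj(Y_{6,1})(Ω₁) = -0.05748 - 0.03715j ; Y_{6,1}(Ω₂) = 0.05337 - 0.06150j ; Δ = -0.00535 + 0.00155j
  [+2]  conj(Y_{6,2})(Ω₁) = 0.16258 + 0.36095j ; Y_{6,2}(Ω₂) = -0.06557 - 0.46063j ; Δ = 0.15561 - 0.09856j
  [+3]  conj(Y_{6,3})(Ω₁) = -0.06664 + 0.43923j ; Y_{6,3}(Ω₂) = -0.34169 - 0.22061j ; Δ = 0.11967 - 0.13538j
  [+4]  conj(Y_{6,4})(Ω₁) = -0.16732 + 0.18910j ; Y_{6,4}(Ω₂) = -0.18997 + 0.05520j ; Δ = 0.02135 - 0.04516j
  [+5]  conj(Y_{6,5})(Ω₁) = -0.08518 + 0.02382j ; Y_{6,5}(Ω₂) = -0.02547 + 0.05526j ; Δ = 0.00085 - 0.00531j
  [+6]  conj(Y_{6,6})(Ω₁) = -0.01729 - 0.00537j ; Y_{6,6}(Ω₂) = 0.00455 + 0.01008j ; Δ = -0.00002 - 0.00020j
Accumulated sum 0.75655 + 0.00000j; after 4π/(2l+1) scaling, 0.73131 + 0.00000j ⇒ P_6 = 0.731310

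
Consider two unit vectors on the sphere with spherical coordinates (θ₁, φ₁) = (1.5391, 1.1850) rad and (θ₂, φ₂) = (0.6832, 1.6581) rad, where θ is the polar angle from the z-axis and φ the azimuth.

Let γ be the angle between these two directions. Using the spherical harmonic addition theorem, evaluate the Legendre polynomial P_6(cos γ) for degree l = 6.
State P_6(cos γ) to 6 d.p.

0.203587

Summing Y*_{l m}(θ₁,φ₁)·Y_{l m}(θ₂,φ₂) over m ∈ [−6, 6]; prefactor 4π/(2·6+1) = 0.966644:
  term(m=-6) = -0.01405 - 0.00439j   from Y*(Ω₁)=0.32617 + 0.35437j, Y(Ω₂)=-0.02647 + 0.01529j
  term(m=-5) = -0.00491 - 0.00482j   from Y*(Ω₁)=0.04954 - 0.01855j, Y(Ω₂)=-0.05501 - 0.11791j
  term(m=-4) = 0.03542 + 0.10631j   from Y*(Ω₁)=-0.00972 + 0.35200j, Y(Ω₂)=0.29902 - 0.10889j
  term(m=-3) = -0.00427 + 0.02799j   from Y*(Ω₁)=0.05642 + 0.02475j, Y(Ω₂)=0.11901 + 0.44394j
  term(m=-2) = 0.05122 - 0.07105j   from Y*(Ω₁)=-0.22902 + 0.22278j, Y(Ω₂)=-0.26998 + 0.04763j
  term(m=-1) = -0.01287 + 0.00659j   from Y*(Ω₁)=0.02440 + 0.06009j, Y(Ω₂)=0.01944 + 0.22216j
  term(m=+0) = 0.10956 + 0.00000j   from Y*(Ω₁)=-0.31116 + 0.00000j, Y(Ω₂)=-0.35210 + 0.00000j
  term(m=+1) = -0.01287 - 0.00659j   from Y*(Ω₁)=-0.02440 + 0.06009j, Y(Ω₂)=-0.01944 + 0.22216j
  term(m=+2) = 0.05122 + 0.07105j   from Y*(Ω₁)=-0.22902 - 0.22278j, Y(Ω₂)=-0.26998 - 0.04763j
  term(m=+3) = -0.00427 - 0.02799j   from Y*(Ω₁)=-0.05642 + 0.02475j, Y(Ω₂)=-0.11901 + 0.44394j
  term(m=+4) = 0.03542 - 0.10631j   from Y*(Ω₁)=-0.00972 - 0.35200j, Y(Ω₂)=0.29902 + 0.10889j
  term(m=+5) = -0.00491 + 0.00482j   from Y*(Ω₁)=-0.04954 - 0.01855j, Y(Ω₂)=0.05501 - 0.11791j
  term(m=+6) = -0.01405 + 0.00439j   from Y*(Ω₁)=0.32617 - 0.35437j, Y(Ω₂)=-0.02647 - 0.01529j
Total Σ_m = 0.21061 - 0.00000j. Multiply by 0.966644: 0.20359 - 0.00000j. P_6(cos γ) = 0.203587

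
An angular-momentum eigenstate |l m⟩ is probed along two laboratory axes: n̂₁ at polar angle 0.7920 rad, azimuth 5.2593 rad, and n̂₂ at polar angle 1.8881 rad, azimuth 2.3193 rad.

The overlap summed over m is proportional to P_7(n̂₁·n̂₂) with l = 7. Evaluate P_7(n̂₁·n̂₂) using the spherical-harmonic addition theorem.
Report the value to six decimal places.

0.406712

Expand P_7 via completeness: Σ_{m} conj(Y_{7,m}) at Ω₁ times Y_{7,m} at Ω₂ —
  [-7]  conj(Y_{7,-7})(Ω₁) = (0.029340, -0.035783) ; Y_{7,-7}(Ω₂) = (-0.301971, 0.175771) ; Δ = (-0.002570, 0.015963)
  [-6]  conj(Y_{7,-6})(Ω₁) = (0.169202, 0.023822) ; Y_{7,-6}(Ω₂) = (-0.094265, 0.418855) ; Δ = (-0.025928, 0.068625)
  [-5]  conj(Y_{7,-5})(Ω₁) = (0.143667, 0.333245) ; Y_{7,-5}(Ω₂) = (0.042642, 0.062207) ; Δ = (-0.014604, 0.023147)
  [-4]  conj(Y_{7,-4})(Ω₁) = (-0.261281, 0.368437) ; Y_{7,-4}(Ω₂) = (-0.320065, -0.047580) ; Δ = (0.101157, -0.105492)
  [-3]  conj(Y_{7,-3})(Ω₁) = (-0.208837, -0.014629) ; Y_{7,-3}(Ω₂) = (-0.153349, 0.122673) ; Δ = (0.033820, -0.023375)
  [-2]  conj(Y_{7,-2})(Ω₁) = (0.114041, 0.220679) ; Y_{7,-2}(Ω₂) = (0.018344, -0.248148) ; Δ = (0.056853, -0.024251)
  [-1]  conj(Y_{7,-1})(Ω₁) = (-0.174158, 0.286038) ; Y_{7,-1}(Ω₂) = (-0.158869, -0.171047) ; Δ = (0.076594, -0.015654)
  [+0]  conj(Y_{7,0})(Ω₁) = (0.155600, -0.000000) ; Y_{7,0}(Ω₂) = (0.223852, 0.000000) ; Δ = (0.034831, 0.000000)
  [+1]  conj(Y_{7,1})(Ω₁) = (0.174158, 0.286038) ; Y_{7,1}(Ω₂) = (0.158869, -0.171047) ; Δ = (0.076594, 0.015654)
  [+2]  conj(Y_{7,2})(Ω₁) = (0.114041, -0.220679) ; Y_{7,2}(Ω₂) = (0.018344, 0.248148) ; Δ = (0.056853, 0.024251)
  [+3]  conj(Y_{7,3})(Ω₁) = (0.208837, -0.014629) ; Y_{7,3}(Ω₂) = (0.153349, 0.122673) ; Δ = (0.033820, 0.023375)
  [+4]  conj(Y_{7,4})(Ω₁) = (-0.261281, -0.368437) ; Y_{7,4}(Ω₂) = (-0.320065, 0.047580) ; Δ = (0.101157, 0.105492)
  [+5]  conj(Y_{7,5})(Ω₁) = (-0.143667, 0.333245) ; Y_{7,5}(Ω₂) = (-0.042642, 0.062207) ; Δ = (-0.014604, -0.023147)
  [+6]  conj(Y_{7,6})(Ω₁) = (0.169202, -0.023822) ; Y_{7,6}(Ω₂) = (-0.094265, -0.418855) ; Δ = (-0.025928, -0.068625)
  [+7]  conj(Y_{7,7})(Ω₁) = (-0.029340, -0.035783) ; Y_{7,7}(Ω₂) = (0.301971, 0.175771) ; Δ = (-0.002570, -0.015963)
Σ over m = (0.485476, 0.000000); ×(4π/15) → (0.406712, 0.000000). Real part: 0.406712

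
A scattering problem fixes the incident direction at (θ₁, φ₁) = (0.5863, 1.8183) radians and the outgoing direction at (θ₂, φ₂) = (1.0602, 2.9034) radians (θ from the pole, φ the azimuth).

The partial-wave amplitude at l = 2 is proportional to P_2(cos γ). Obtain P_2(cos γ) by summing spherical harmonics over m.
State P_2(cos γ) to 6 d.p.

Expand P_2 via completeness: Σ_{m} conj(Y_{2,m}) at Ω₁ times Y_{2,m} at Ω₂ —
  m=-2: (-0.104053, -0.056172) × (0.261285, 0.134830) = (-0.019614, -0.028706)  (running Σ = (-0.019614, -0.028706))
  m=-1: (-0.087227, 0.345203) × (-0.320088, -0.077718) = (0.054749, -0.103716)  (running Σ = (0.035135, -0.132423))
  m=0: (0.341138, -0.000000) × (-0.089421, 0.000000) = (-0.030505, 0.000000)  (running Σ = (0.004630, -0.132423))
  m=1: (0.087227, 0.345203) × (0.320088, -0.077718) = (0.054749, 0.103716)  (running Σ = (0.059379, -0.028706))
  m=2: (-0.104053, 0.056172) × (0.261285, -0.134830) = (-0.019614, 0.028706)  (running Σ = (0.039765, -0.000000))
Accumulated sum (0.039765, -0.000000); after 4π/(2l+1) scaling, (0.099941, -0.000000) ⇒ P_2 = 0.099941

0.099941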